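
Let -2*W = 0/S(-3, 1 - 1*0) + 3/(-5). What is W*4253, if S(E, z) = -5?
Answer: 12759/10 ≈ 1275.9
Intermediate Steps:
W = 3/10 (W = -(0/(-5) + 3/(-5))/2 = -(0*(-⅕) + 3*(-⅕))/2 = -(0 - ⅗)/2 = -½*(-⅗) = 3/10 ≈ 0.30000)
W*4253 = (3/10)*4253 = 12759/10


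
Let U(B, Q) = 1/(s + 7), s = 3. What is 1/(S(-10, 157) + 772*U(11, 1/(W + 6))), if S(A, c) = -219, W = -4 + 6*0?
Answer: -5/709 ≈ -0.0070522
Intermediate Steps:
W = -4 (W = -4 + 0 = -4)
U(B, Q) = ⅒ (U(B, Q) = 1/(3 + 7) = 1/10 = ⅒)
1/(S(-10, 157) + 772*U(11, 1/(W + 6))) = 1/(-219 + 772*(⅒)) = 1/(-219 + 386/5) = 1/(-709/5) = -5/709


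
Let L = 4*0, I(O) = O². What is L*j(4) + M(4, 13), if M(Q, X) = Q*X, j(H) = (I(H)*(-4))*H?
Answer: 52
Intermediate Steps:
j(H) = -4*H³ (j(H) = (H²*(-4))*H = (-4*H²)*H = -4*H³)
L = 0
L*j(4) + M(4, 13) = 0*(-4*4³) + 4*13 = 0*(-4*64) + 52 = 0*(-256) + 52 = 0 + 52 = 52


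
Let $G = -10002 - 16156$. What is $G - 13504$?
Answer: $-39662$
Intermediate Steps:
$G = -26158$
$G - 13504 = -26158 - 13504 = -39662$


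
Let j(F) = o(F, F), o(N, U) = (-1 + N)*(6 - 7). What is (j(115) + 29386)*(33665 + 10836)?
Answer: 1302633272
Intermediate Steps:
o(N, U) = 1 - N (o(N, U) = (-1 + N)*(-1) = 1 - N)
j(F) = 1 - F
(j(115) + 29386)*(33665 + 10836) = ((1 - 1*115) + 29386)*(33665 + 10836) = ((1 - 115) + 29386)*44501 = (-114 + 29386)*44501 = 29272*44501 = 1302633272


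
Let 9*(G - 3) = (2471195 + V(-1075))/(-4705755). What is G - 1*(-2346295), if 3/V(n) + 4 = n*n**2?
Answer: 123446953201954381875488/52613502748547805 ≈ 2.3463e+6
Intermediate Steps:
V(n) = 3/(-4 + n**3) (V(n) = 3/(-4 + n*n**2) = 3/(-4 + n**3))
G = 154770550409743013/52613502748547805 (G = 3 + ((2471195 + 3/(-4 + (-1075)**3))/(-4705755))/9 = 3 + ((2471195 + 3/(-4 - 1242296875))*(-1/4705755))/9 = 3 + ((2471195 + 3/(-1242296879))*(-1/4705755))/9 = 3 + ((2471195 + 3*(-1/1242296879))*(-1/4705755))/9 = 3 + ((2471195 - 3/1242296879)*(-1/4705755))/9 = 3 + ((3069957835900402/1242296879)*(-1/4705755))/9 = 3 + (1/9)*(-3069957835900402/5845944749838645) = 3 - 3069957835900402/52613502748547805 = 154770550409743013/52613502748547805 ≈ 2.9417)
G - 1*(-2346295) = 154770550409743013/52613502748547805 - 1*(-2346295) = 154770550409743013/52613502748547805 + 2346295 = 123446953201954381875488/52613502748547805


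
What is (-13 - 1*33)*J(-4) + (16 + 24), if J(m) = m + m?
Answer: 408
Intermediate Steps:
J(m) = 2*m
(-13 - 1*33)*J(-4) + (16 + 24) = (-13 - 1*33)*(2*(-4)) + (16 + 24) = (-13 - 33)*(-8) + 40 = -46*(-8) + 40 = 368 + 40 = 408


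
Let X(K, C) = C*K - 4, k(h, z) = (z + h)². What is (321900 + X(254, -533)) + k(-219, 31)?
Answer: 221858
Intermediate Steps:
k(h, z) = (h + z)²
X(K, C) = -4 + C*K
(321900 + X(254, -533)) + k(-219, 31) = (321900 + (-4 - 533*254)) + (-219 + 31)² = (321900 + (-4 - 135382)) + (-188)² = (321900 - 135386) + 35344 = 186514 + 35344 = 221858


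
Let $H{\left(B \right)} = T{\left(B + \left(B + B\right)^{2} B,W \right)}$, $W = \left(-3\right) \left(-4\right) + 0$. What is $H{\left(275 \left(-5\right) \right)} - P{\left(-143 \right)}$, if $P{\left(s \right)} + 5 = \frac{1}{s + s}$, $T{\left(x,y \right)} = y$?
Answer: $\frac{4863}{286} \approx 17.004$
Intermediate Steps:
$W = 12$ ($W = 12 + 0 = 12$)
$P{\left(s \right)} = -5 + \frac{1}{2 s}$ ($P{\left(s \right)} = -5 + \frac{1}{s + s} = -5 + \frac{1}{2 s}$)
$H{\left(B \right)} = 12$
$H{\left(275 \left(-5\right) \right)} - P{\left(-143 \right)} = 12 - \left(-5 + \frac{1}{2 \left(-143\right)}\right) = 12 - \left(-5 + \frac{1}{2} \left(- \frac{1}{143}\right)\right) = 12 - \left(-5 - \frac{1}{286}\right) = 12 - - \frac{1431}{286} = 12 + \frac{1431}{286} = \frac{4863}{286}$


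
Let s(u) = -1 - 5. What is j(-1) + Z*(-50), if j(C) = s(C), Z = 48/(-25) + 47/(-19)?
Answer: 4060/19 ≈ 213.68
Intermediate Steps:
s(u) = -6
Z = -2087/475 (Z = 48*(-1/25) + 47*(-1/19) = -48/25 - 47/19 = -2087/475 ≈ -4.3937)
j(C) = -6
j(-1) + Z*(-50) = -6 - 2087/475*(-50) = -6 + 4174/19 = 4060/19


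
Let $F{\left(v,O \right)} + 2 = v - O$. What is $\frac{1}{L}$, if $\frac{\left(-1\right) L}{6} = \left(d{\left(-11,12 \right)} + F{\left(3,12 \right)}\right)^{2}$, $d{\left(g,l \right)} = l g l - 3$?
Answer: $- \frac{1}{15321624} \approx -6.5267 \cdot 10^{-8}$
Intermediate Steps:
$F{\left(v,O \right)} = -2 + v - O$ ($F{\left(v,O \right)} = -2 - \left(O - v\right) = -2 + v - O$)
$d{\left(g,l \right)} = -3 + g l^{2}$ ($d{\left(g,l \right)} = g l l - 3 = g l^{2} - 3 = -3 + g l^{2}$)
$L = -15321624$ ($L = - 6 \left(\left(-3 - 11 \cdot 12^{2}\right) - 11\right)^{2} = - 6 \left(\left(-3 - 1584\right) - 11\right)^{2} = - 6 \left(-1587 - 11\right)^{2} = - 6 \left(-1598\right)^{2} = \left(-6\right) 2553604 = -15321624$)
$\frac{1}{L} = \frac{1}{-15321624} = - \frac{1}{15321624}$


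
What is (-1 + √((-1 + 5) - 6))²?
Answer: (1 - I*√2)² ≈ -1.0 - 2.8284*I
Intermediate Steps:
(-1 + √((-1 + 5) - 6))² = (-1 + √(4 - 6))² = (-1 + √(-2))² = (-1 + I*√2)²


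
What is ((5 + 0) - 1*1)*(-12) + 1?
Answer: -47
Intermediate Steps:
((5 + 0) - 1*1)*(-12) + 1 = (5 - 1)*(-12) + 1 = 4*(-12) + 1 = -48 + 1 = -47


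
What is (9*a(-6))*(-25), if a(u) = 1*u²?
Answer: -8100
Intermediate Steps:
a(u) = u²
(9*a(-6))*(-25) = (9*(-6)²)*(-25) = (9*36)*(-25) = 324*(-25) = -8100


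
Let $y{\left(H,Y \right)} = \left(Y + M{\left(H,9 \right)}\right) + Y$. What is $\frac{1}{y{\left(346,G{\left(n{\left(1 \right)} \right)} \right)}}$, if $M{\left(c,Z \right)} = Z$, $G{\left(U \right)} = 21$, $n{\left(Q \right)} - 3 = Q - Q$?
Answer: $\frac{1}{51} \approx 0.019608$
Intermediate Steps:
$n{\left(Q \right)} = 3$ ($n{\left(Q \right)} = 3 + \left(Q - Q\right) = 3 + 0 = 3$)
$y{\left(H,Y \right)} = 9 + 2 Y$ ($y{\left(H,Y \right)} = \left(Y + 9\right) + Y = \left(9 + Y\right) + Y = 9 + 2 Y$)
$\frac{1}{y{\left(346,G{\left(n{\left(1 \right)} \right)} \right)}} = \frac{1}{9 + 2 \cdot 21} = \frac{1}{9 + 42} = \frac{1}{51}$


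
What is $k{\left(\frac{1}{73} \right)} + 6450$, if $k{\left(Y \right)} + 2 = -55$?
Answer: $6393$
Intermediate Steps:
$k{\left(Y \right)} = -57$ ($k{\left(Y \right)} = -2 - 55 = -57$)
$k{\left(\frac{1}{73} \right)} + 6450 = -57 + 6450 = 6393$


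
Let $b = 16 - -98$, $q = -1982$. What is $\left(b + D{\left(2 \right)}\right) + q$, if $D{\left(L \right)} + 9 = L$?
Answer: $-1875$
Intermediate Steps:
$D{\left(L \right)} = -9 + L$
$b = 114$ ($b = 16 + 98 = 114$)
$\left(b + D{\left(2 \right)}\right) + q = \left(114 + \left(-9 + 2\right)\right) - 1982 = \left(114 - 7\right) - 1982 = 107 - 1982 = -1875$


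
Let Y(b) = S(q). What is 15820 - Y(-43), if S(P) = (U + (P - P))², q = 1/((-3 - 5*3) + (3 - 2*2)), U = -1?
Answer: 15819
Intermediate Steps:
q = -1/19 (q = 1/((-3 - 15) + (3 - 4)) = 1/(-18 - 1) = 1/(-19) = -1/19 ≈ -0.052632)
S(P) = 1 (S(P) = (-1 + (P - P))² = (-1 + 0)² = (-1)² = 1)
Y(b) = 1
15820 - Y(-43) = 15820 - 1*1 = 15820 - 1 = 15819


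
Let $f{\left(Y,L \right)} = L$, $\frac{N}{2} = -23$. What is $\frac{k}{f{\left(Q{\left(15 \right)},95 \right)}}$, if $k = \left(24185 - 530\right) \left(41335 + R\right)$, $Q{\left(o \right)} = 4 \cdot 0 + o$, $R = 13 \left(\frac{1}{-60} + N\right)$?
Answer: $\frac{202869181}{20} \approx 1.0143 \cdot 10^{7}$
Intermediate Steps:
$N = -46$ ($N = 2 \left(-23\right) = -46$)
$R = - \frac{35893}{60}$ ($R = 13 \left(\frac{1}{-60} - 46\right) = 13 \left(- \frac{1}{60} - 46\right) = 13 \left(- \frac{2761}{60}\right) = - \frac{35893}{60} \approx -598.22$)
$Q{\left(o \right)} = o$ ($Q{\left(o \right)} = 0 + o = o$)
$k = \frac{3854514439}{4}$ ($k = \left(24185 - 530\right) \left(41335 - \frac{35893}{60}\right) = 23655 \cdot \frac{2444207}{60} = \frac{3854514439}{4} \approx 9.6363 \cdot 10^{8}$)
$\frac{k}{f{\left(Q{\left(15 \right)},95 \right)}} = \frac{3854514439}{4 \cdot 95} = \frac{3854514439}{4} \cdot \frac{1}{95} = \frac{202869181}{20}$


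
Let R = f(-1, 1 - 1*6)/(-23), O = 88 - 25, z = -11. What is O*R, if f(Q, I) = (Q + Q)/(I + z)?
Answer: -63/184 ≈ -0.34239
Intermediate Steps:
f(Q, I) = 2*Q/(-11 + I) (f(Q, I) = (Q + Q)/(I - 11) = (2*Q)/(-11 + I) = 2*Q/(-11 + I))
O = 63
R = -1/184 (R = (2*(-1)/(-11 + (1 - 1*6)))/(-23) = (2*(-1)/(-11 + (1 - 6)))*(-1/23) = (2*(-1)/(-11 - 5))*(-1/23) = (2*(-1)/(-16))*(-1/23) = (2*(-1)*(-1/16))*(-1/23) = (⅛)*(-1/23) = -1/184 ≈ -0.0054348)
O*R = 63*(-1/184) = -63/184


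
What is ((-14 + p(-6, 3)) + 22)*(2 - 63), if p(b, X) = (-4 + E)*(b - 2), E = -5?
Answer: -4880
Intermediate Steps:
p(b, X) = 18 - 9*b (p(b, X) = (-4 - 5)*(b - 2) = -9*(-2 + b) = 18 - 9*b)
((-14 + p(-6, 3)) + 22)*(2 - 63) = ((-14 + (18 - 9*(-6))) + 22)*(2 - 63) = ((-14 + (18 + 54)) + 22)*(-61) = ((-14 + 72) + 22)*(-61) = (58 + 22)*(-61) = 80*(-61) = -4880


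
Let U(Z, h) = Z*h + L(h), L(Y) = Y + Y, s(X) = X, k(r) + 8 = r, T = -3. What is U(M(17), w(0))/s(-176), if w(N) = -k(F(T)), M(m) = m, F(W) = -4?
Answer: -57/44 ≈ -1.2955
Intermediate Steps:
k(r) = -8 + r
L(Y) = 2*Y
w(N) = 12 (w(N) = -(-8 - 4) = -1*(-12) = 12)
U(Z, h) = 2*h + Z*h (U(Z, h) = Z*h + 2*h = 2*h + Z*h)
U(M(17), w(0))/s(-176) = (12*(2 + 17))/(-176) = (12*19)*(-1/176) = 228*(-1/176) = -57/44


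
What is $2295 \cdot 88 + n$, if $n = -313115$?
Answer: $-111155$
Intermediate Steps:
$2295 \cdot 88 + n = 2295 \cdot 88 - 313115 = 201960 - 313115 = -111155$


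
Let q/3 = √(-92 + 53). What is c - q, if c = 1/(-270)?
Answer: -1/270 - 3*I*√39 ≈ -0.0037037 - 18.735*I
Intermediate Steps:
q = 3*I*√39 (q = 3*√(-92 + 53) = 3*√(-39) = 3*(I*√39) = 3*I*√39 ≈ 18.735*I)
c = -1/270 ≈ -0.0037037
c - q = -1/270 - 3*I*√39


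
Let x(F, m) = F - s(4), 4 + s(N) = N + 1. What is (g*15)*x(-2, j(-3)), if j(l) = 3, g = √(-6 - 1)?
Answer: -45*I*√7 ≈ -119.06*I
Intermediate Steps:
g = I*√7 (g = √(-7) = I*√7 ≈ 2.6458*I)
s(N) = -3 + N (s(N) = -4 + (N + 1) = -4 + (1 + N) = -3 + N)
x(F, m) = -1 + F (x(F, m) = F - (-3 + 4) = F - 1*1 = F - 1 = -1 + F)
(g*15)*x(-2, j(-3)) = ((I*√7)*15)*(-1 - 2) = (15*I*√7)*(-3) = -45*I*√7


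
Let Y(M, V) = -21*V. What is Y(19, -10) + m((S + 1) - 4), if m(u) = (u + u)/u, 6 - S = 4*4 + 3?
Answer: 212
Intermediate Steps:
S = -13 (S = 6 - (4*4 + 3) = 6 - (16 + 3) = 6 - 1*19 = 6 - 19 = -13)
m(u) = 2 (m(u) = (2*u)/u = 2)
Y(19, -10) + m((S + 1) - 4) = -21*(-10) + 2 = 210 + 2 = 212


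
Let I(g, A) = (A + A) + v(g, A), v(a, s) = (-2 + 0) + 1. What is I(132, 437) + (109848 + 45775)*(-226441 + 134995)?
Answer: -14231099985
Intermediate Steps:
v(a, s) = -1 (v(a, s) = -2 + 1 = -1)
I(g, A) = -1 + 2*A (I(g, A) = (A + A) - 1 = 2*A - 1 = -1 + 2*A)
I(132, 437) + (109848 + 45775)*(-226441 + 134995) = (-1 + 2*437) + (109848 + 45775)*(-226441 + 134995) = (-1 + 874) + 155623*(-91446) = 873 - 14231100858 = -14231099985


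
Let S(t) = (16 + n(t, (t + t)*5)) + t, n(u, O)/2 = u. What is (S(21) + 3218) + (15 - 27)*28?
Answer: 2961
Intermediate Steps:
n(u, O) = 2*u
S(t) = 16 + 3*t (S(t) = (16 + 2*t) + t = 16 + 3*t)
(S(21) + 3218) + (15 - 27)*28 = ((16 + 3*21) + 3218) + (15 - 27)*28 = ((16 + 63) + 3218) - 12*28 = (79 + 3218) - 336 = 3297 - 336 = 2961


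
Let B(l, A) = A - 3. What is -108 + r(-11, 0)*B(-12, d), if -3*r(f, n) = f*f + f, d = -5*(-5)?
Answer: -2744/3 ≈ -914.67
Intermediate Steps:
d = 25
B(l, A) = -3 + A
r(f, n) = -f/3 - f²/3 (r(f, n) = -(f*f + f)/3 = -(f² + f)/3 = -(f + f²)/3 = -f/3 - f²/3)
-108 + r(-11, 0)*B(-12, d) = -108 + (-⅓*(-11)*(1 - 11))*(-3 + 25) = -108 - ⅓*(-11)*(-10)*22 = -108 - 110/3*22 = -108 - 2420/3 = -2744/3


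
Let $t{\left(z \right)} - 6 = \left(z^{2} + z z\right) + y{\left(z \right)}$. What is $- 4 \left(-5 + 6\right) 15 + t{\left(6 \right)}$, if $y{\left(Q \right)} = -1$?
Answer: $17$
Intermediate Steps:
$t{\left(z \right)} = 5 + 2 z^{2}$ ($t{\left(z \right)} = 6 - \left(1 - z^{2} - z z\right) = 6 + \left(\left(z^{2} + z^{2}\right) - 1\right) = 6 + \left(2 z^{2} - 1\right) = 6 + \left(-1 + 2 z^{2}\right) = 5 + 2 z^{2}$)
$- 4 \left(-5 + 6\right) 15 + t{\left(6 \right)} = - 4 \left(-5 + 6\right) 15 + \left(5 + 2 \cdot 6^{2}\right) = \left(-4\right) 1 \cdot 15 + \left(5 + 2 \cdot 36\right) = \left(-4\right) 15 + \left(5 + 72\right) = -60 + 77 = 17$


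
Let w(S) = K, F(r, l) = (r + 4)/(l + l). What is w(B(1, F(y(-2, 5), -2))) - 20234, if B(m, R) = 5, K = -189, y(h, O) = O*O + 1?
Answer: -20423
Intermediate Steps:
y(h, O) = 1 + O**2 (y(h, O) = O**2 + 1 = 1 + O**2)
F(r, l) = (4 + r)/(2*l) (F(r, l) = (4 + r)/((2*l)) = (4 + r)*(1/(2*l)) = (4 + r)/(2*l))
w(S) = -189
w(B(1, F(y(-2, 5), -2))) - 20234 = -189 - 20234 = -20423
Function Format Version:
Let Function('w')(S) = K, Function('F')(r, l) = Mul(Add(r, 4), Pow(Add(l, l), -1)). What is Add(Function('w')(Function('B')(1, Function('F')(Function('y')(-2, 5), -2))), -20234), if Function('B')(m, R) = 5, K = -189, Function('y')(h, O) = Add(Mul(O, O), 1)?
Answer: -20423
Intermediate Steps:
Function('y')(h, O) = Add(1, Pow(O, 2)) (Function('y')(h, O) = Add(Pow(O, 2), 1) = Add(1, Pow(O, 2)))
Function('F')(r, l) = Mul(Rational(1, 2), Pow(l, -1), Add(4, r)) (Function('F')(r, l) = Mul(Add(4, r), Pow(Mul(2, l), -1)) = Mul(Add(4, r), Mul(Rational(1, 2), Pow(l, -1))) = Mul(Rational(1, 2), Pow(l, -1), Add(4, r)))
Function('w')(S) = -189
Add(Function('w')(Function('B')(1, Function('F')(Function('y')(-2, 5), -2))), -20234) = Add(-189, -20234) = -20423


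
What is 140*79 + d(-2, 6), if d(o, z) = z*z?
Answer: 11096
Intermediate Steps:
d(o, z) = z²
140*79 + d(-2, 6) = 140*79 + 6² = 11060 + 36 = 11096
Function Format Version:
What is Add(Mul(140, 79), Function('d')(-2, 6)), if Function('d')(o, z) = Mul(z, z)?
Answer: 11096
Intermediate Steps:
Function('d')(o, z) = Pow(z, 2)
Add(Mul(140, 79), Function('d')(-2, 6)) = Add(Mul(140, 79), Pow(6, 2)) = Add(11060, 36) = 11096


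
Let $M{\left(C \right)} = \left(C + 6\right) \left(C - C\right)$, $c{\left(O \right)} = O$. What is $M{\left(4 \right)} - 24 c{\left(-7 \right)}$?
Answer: $168$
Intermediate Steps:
$M{\left(C \right)} = 0$ ($M{\left(C \right)} = \left(6 + C\right) 0 = 0$)
$M{\left(4 \right)} - 24 c{\left(-7 \right)} = 0 - -168 = 0 + 168 = 168$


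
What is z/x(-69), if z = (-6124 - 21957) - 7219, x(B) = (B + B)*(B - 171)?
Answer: -1765/1656 ≈ -1.0658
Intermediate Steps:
x(B) = 2*B*(-171 + B) (x(B) = (2*B)*(-171 + B) = 2*B*(-171 + B))
z = -35300 (z = -28081 - 7219 = -35300)
z/x(-69) = -35300*(-1/(138*(-171 - 69))) = -35300/(2*(-69)*(-240)) = -35300/33120 = -35300*1/33120 = -1765/1656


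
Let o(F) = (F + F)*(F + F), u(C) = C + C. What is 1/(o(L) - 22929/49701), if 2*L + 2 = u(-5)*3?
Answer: 16567/16956965 ≈ 0.00097700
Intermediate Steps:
u(C) = 2*C
L = -16 (L = -1 + ((2*(-5))*3)/2 = -1 + (-10*3)/2 = -1 + (½)*(-30) = -1 - 15 = -16)
o(F) = 4*F² (o(F) = (2*F)*(2*F) = 4*F²)
1/(o(L) - 22929/49701) = 1/(4*(-16)² - 22929/49701) = 1/(4*256 - 22929*1/49701) = 1/(1024 - 7643/16567) = 1/(16956965/16567) = 16567/16956965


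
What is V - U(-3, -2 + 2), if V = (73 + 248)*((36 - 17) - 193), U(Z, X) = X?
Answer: -55854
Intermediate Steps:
V = -55854 (V = 321*(19 - 193) = 321*(-174) = -55854)
V - U(-3, -2 + 2) = -55854 - (-2 + 2) = -55854 - 1*0 = -55854 + 0 = -55854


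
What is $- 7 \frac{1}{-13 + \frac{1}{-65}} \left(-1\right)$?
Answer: $- \frac{455}{846} \approx -0.53782$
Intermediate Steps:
$- 7 \frac{1}{-13 + \frac{1}{-65}} \left(-1\right) = - 7 \frac{1}{-13 - \frac{1}{65}} \left(-1\right) = - 7 \frac{1}{- \frac{846}{65}} \left(-1\right) = - 7 \left(\left(- \frac{65}{846}\right) \left(-1\right)\right) = \left(-7\right) \frac{65}{846} = - \frac{455}{846}$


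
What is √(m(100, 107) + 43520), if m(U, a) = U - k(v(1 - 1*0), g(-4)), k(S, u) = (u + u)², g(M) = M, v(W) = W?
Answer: 2*√10889 ≈ 208.70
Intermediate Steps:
k(S, u) = 4*u² (k(S, u) = (2*u)² = 4*u²)
m(U, a) = -64 + U (m(U, a) = U - 4*(-4)² = U - 4*16 = U - 1*64 = U - 64 = -64 + U)
√(m(100, 107) + 43520) = √((-64 + 100) + 43520) = √(36 + 43520) = √43556 = 2*√10889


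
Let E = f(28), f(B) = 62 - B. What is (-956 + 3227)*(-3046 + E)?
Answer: -6840252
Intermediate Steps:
E = 34 (E = 62 - 1*28 = 62 - 28 = 34)
(-956 + 3227)*(-3046 + E) = (-956 + 3227)*(-3046 + 34) = 2271*(-3012) = -6840252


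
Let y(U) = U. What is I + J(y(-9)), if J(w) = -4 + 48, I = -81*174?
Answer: -14050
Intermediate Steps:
I = -14094
J(w) = 44
I + J(y(-9)) = -14094 + 44 = -14050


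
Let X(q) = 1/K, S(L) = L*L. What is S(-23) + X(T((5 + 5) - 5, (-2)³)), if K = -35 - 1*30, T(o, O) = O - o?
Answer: 34384/65 ≈ 528.98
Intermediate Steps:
S(L) = L²
K = -65 (K = -35 - 30 = -65)
X(q) = -1/65 (X(q) = 1/(-65) = -1/65)
S(-23) + X(T((5 + 5) - 5, (-2)³)) = (-23)² - 1/65 = 529 - 1/65 = 34384/65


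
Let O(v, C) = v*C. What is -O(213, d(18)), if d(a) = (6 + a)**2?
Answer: -122688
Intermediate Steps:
O(v, C) = C*v
-O(213, d(18)) = -(6 + 18)**2*213 = -24**2*213 = -576*213 = -1*122688 = -122688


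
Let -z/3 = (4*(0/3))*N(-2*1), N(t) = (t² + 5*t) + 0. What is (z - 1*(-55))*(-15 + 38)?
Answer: 1265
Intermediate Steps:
N(t) = t² + 5*t
z = 0 (z = -3*4*(0/3)*(-2*1)*(5 - 2*1) = -3*4*(0*(⅓))*(-2*(5 - 2)) = -3*4*0*(-2*3) = -0*(-6) = -3*0 = 0)
(z - 1*(-55))*(-15 + 38) = (0 - 1*(-55))*(-15 + 38) = (0 + 55)*23 = 55*23 = 1265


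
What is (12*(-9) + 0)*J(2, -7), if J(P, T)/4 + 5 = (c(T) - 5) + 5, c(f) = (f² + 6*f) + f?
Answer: 2160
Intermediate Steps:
c(f) = f² + 7*f
J(P, T) = -20 + 4*T*(7 + T) (J(P, T) = -20 + 4*((T*(7 + T) - 5) + 5) = -20 + 4*((-5 + T*(7 + T)) + 5) = -20 + 4*(T*(7 + T)) = -20 + 4*T*(7 + T))
(12*(-9) + 0)*J(2, -7) = (12*(-9) + 0)*(-20 + 4*(-7)*(7 - 7)) = (-108 + 0)*(-20 + 4*(-7)*0) = -108*(-20 + 0) = -108*(-20) = 2160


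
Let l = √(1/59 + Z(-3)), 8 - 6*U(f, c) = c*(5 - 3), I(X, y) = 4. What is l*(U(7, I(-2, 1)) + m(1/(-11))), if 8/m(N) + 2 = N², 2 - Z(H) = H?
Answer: -1936*√4366/14219 ≈ -8.9966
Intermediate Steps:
Z(H) = 2 - H
m(N) = 8/(-2 + N²)
U(f, c) = 4/3 - c/3 (U(f, c) = 4/3 - c*(5 - 3)/6 = 4/3 - c*2/6 = 4/3 - c/3)
l = 2*√4366/59 (l = √(1/59 + (2 - 1*(-3))) = √(1/59 + (2 + 3)) = √(1/59 + 5) = √(296/59) = 2*√4366/59 ≈ 2.2399)
l*(U(7, I(-2, 1)) + m(1/(-11))) = (2*√4366/59)*((4/3 - ⅓*4) + 8/(-2 + (1/(-11))²)) = (2*√4366/59)*((4/3 - 4/3) + 8/(-2 + (-1/11)²)) = (2*√4366/59)*(0 + 8/(-2 + 1/121)) = (2*√4366/59)*(0 + 8/(-241/121)) = (2*√4366/59)*(0 + 8*(-121/241)) = (2*√4366/59)*(0 - 968/241) = (2*√4366/59)*(-968/241) = -1936*√4366/14219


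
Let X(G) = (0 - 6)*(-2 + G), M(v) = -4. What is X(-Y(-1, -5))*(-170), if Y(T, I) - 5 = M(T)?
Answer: -3060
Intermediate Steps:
Y(T, I) = 1 (Y(T, I) = 5 - 4 = 1)
X(G) = 12 - 6*G (X(G) = -6*(-2 + G) = 12 - 6*G)
X(-Y(-1, -5))*(-170) = (12 - (-6))*(-170) = (12 - 6*(-1))*(-170) = (12 + 6)*(-170) = 18*(-170) = -3060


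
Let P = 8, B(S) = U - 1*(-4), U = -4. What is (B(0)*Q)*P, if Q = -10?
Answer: 0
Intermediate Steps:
B(S) = 0 (B(S) = -4 - 1*(-4) = -4 + 4 = 0)
(B(0)*Q)*P = (0*(-10))*8 = 0*8 = 0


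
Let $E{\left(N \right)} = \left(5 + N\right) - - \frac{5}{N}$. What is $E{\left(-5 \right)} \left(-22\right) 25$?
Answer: $550$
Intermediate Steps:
$E{\left(N \right)} = 5 + N + \frac{5}{N}$ ($E{\left(N \right)} = \left(5 + N\right) + \frac{5}{N} = 5 + N + \frac{5}{N}$)
$E{\left(-5 \right)} \left(-22\right) 25 = \left(5 - 5 + \frac{5}{-5}\right) \left(-22\right) 25 = \left(5 - 5 + 5 \left(- \frac{1}{5}\right)\right) \left(-22\right) 25 = \left(5 - 5 - 1\right) \left(-22\right) 25 = \left(-1\right) \left(-22\right) 25 = 22 \cdot 25 = 550$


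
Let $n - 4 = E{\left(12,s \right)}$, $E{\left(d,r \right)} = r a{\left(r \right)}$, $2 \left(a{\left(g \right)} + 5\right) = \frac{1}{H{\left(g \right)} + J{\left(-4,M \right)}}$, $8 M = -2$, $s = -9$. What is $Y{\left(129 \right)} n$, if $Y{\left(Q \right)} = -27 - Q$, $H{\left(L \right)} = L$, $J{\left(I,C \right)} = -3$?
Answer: $- \frac{15405}{2} \approx -7702.5$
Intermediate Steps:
$M = - \frac{1}{4}$ ($M = \frac{1}{8} \left(-2\right) = - \frac{1}{4} \approx -0.25$)
$a{\left(g \right)} = -5 + \frac{1}{2 \left(-3 + g\right)}$ ($a{\left(g \right)} = -5 + \frac{1}{2 \left(g - 3\right)} = -5 + \frac{1}{2 \left(-3 + g\right)}$)
$E{\left(d,r \right)} = \frac{r \left(31 - 10 r\right)}{2 \left(-3 + r\right)}$ ($E{\left(d,r \right)} = r \frac{31 - 10 r}{2 \left(-3 + r\right)} = \frac{r \left(31 - 10 r\right)}{2 \left(-3 + r\right)}$)
$n = \frac{395}{8}$ ($n = 4 + \frac{1}{2} \left(-9\right) \frac{1}{-3 - 9} \left(31 - -90\right) = 4 + \frac{1}{2} \left(-9\right) \frac{1}{-12} \left(31 + 90\right) = 4 + \frac{1}{2} \left(-9\right) \left(- \frac{1}{12}\right) 121 = 4 + \frac{363}{8} = \frac{395}{8} \approx 49.375$)
$Y{\left(129 \right)} n = \left(-27 - 129\right) \frac{395}{8} = \left(-156\right) \frac{395}{8} = - \frac{15405}{2}$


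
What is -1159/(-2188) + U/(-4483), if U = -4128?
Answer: 14227861/9808804 ≈ 1.4505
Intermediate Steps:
-1159/(-2188) + U/(-4483) = -1159/(-2188) - 4128/(-4483) = -1159*(-1/2188) - 4128*(-1/4483) = 1159/2188 + 4128/4483 = 14227861/9808804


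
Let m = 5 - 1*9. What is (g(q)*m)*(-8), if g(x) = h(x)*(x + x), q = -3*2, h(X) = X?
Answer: 2304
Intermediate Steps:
m = -4 (m = 5 - 9 = -4)
q = -6
g(x) = 2*x² (g(x) = x*(x + x) = x*(2*x) = 2*x²)
(g(q)*m)*(-8) = ((2*(-6)²)*(-4))*(-8) = ((2*36)*(-4))*(-8) = (72*(-4))*(-8) = -288*(-8) = 2304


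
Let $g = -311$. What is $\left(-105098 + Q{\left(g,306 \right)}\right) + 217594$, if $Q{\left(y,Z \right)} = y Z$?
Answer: $17330$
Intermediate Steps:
$Q{\left(y,Z \right)} = Z y$
$\left(-105098 + Q{\left(g,306 \right)}\right) + 217594 = \left(-105098 + 306 \left(-311\right)\right) + 217594 = \left(-105098 - 95166\right) + 217594 = -200264 + 217594 = 17330$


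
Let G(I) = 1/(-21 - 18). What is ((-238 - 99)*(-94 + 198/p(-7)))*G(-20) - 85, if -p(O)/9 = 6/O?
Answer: -79030/117 ≈ -675.47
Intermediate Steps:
p(O) = -54/O
G(I) = -1/39 (G(I) = 1/(-39) = -1/39)
((-238 - 99)*(-94 + 198/p(-7)))*G(-20) - 85 = ((-238 - 99)*(-94 + 198/((-54/(-7)))))*(-1/39) - 85 = -337*(-94 + 198/((-54*(-⅐))))*(-1/39) - 85 = -337*(-94 + 198/(54/7))*(-1/39) - 85 = -337*(-94 + 198*(7/54))*(-1/39) - 85 = -337*(-94 + 77/3)*(-1/39) - 85 = -337*(-205/3)*(-1/39) - 85 = (69085/3)*(-1/39) - 85 = -69085/117 - 85 = -79030/117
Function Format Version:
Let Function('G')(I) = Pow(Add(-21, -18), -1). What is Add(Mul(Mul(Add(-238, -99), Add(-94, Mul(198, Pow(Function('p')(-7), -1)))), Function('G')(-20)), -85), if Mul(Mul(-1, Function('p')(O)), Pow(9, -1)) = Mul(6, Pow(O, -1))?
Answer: Rational(-79030, 117) ≈ -675.47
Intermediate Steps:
Function('p')(O) = Mul(-54, Pow(O, -1)) (Function('p')(O) = Mul(-9, Mul(6, Pow(O, -1))) = Mul(-54, Pow(O, -1)))
Function('G')(I) = Rational(-1, 39) (Function('G')(I) = Pow(-39, -1) = Rational(-1, 39))
Add(Mul(Mul(Add(-238, -99), Add(-94, Mul(198, Pow(Function('p')(-7), -1)))), Function('G')(-20)), -85) = Add(Mul(Mul(Add(-238, -99), Add(-94, Mul(198, Pow(Mul(-54, Pow(-7, -1)), -1)))), Rational(-1, 39)), -85) = Add(Mul(Mul(-337, Add(-94, Mul(198, Pow(Mul(-54, Rational(-1, 7)), -1)))), Rational(-1, 39)), -85) = Add(Mul(Mul(-337, Add(-94, Mul(198, Pow(Rational(54, 7), -1)))), Rational(-1, 39)), -85) = Add(Mul(Mul(-337, Add(-94, Mul(198, Rational(7, 54)))), Rational(-1, 39)), -85) = Add(Mul(Mul(-337, Add(-94, Rational(77, 3))), Rational(-1, 39)), -85) = Add(Mul(Mul(-337, Rational(-205, 3)), Rational(-1, 39)), -85) = Add(Mul(Rational(69085, 3), Rational(-1, 39)), -85) = Add(Rational(-69085, 117), -85) = Rational(-79030, 117)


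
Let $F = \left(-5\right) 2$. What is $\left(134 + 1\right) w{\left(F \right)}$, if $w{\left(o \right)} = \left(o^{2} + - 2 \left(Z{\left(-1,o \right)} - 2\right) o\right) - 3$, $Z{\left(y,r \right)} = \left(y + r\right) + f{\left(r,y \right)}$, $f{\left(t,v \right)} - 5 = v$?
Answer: $-11205$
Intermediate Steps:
$F = -10$
$f{\left(t,v \right)} = 5 + v$
$Z{\left(y,r \right)} = 5 + r + 2 y$ ($Z{\left(y,r \right)} = \left(y + r\right) + \left(5 + y\right) = \left(r + y\right) + \left(5 + y\right) = 5 + r + 2 y$)
$w{\left(o \right)} = -3 + o^{2} + o \left(-2 - 2 o\right)$ ($w{\left(o \right)} = \left(o^{2} + - 2 \left(\left(5 + o + 2 \left(-1\right)\right) - 2\right) o\right) - 3 = \left(o^{2} + - 2 \left(\left(5 + o - 2\right) - 2\right) o\right) - 3 = \left(o^{2} + - 2 \left(\left(3 + o\right) - 2\right) o\right) - 3 = \left(o^{2} + - 2 \left(1 + o\right) o\right) - 3 = \left(o^{2} + \left(-2 - 2 o\right) o\right) - 3 = \left(o^{2} + o \left(-2 - 2 o\right)\right) - 3 = -3 + o^{2} + o \left(-2 - 2 o\right)$)
$\left(134 + 1\right) w{\left(F \right)} = \left(134 + 1\right) \left(-3 - \left(-10\right)^{2} - -20\right) = 135 \left(-3 - 100 + 20\right) = 135 \left(-83\right) = -11205$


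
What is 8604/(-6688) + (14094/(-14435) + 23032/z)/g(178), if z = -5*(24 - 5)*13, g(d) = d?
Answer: -39003368033/27924565240 ≈ -1.3967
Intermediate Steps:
z = -1235 (z = -95*13 = -5*247 = -1235)
8604/(-6688) + (14094/(-14435) + 23032/z)/g(178) = 8604/(-6688) + (14094/(-14435) + 23032/(-1235))/178 = 8604*(-1/6688) + (14094*(-1/14435) + 23032*(-1/1235))*(1/178) = -2151/1672 + (-14094/14435 - 23032/1235)*(1/178) = -2151/1672 - 69974602/3565445*1/178 = -2151/1672 - 34987301/317324605 = -39003368033/27924565240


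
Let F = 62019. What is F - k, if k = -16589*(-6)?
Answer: -37515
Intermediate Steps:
k = 99534
F - k = 62019 - 1*99534 = 62019 - 99534 = -37515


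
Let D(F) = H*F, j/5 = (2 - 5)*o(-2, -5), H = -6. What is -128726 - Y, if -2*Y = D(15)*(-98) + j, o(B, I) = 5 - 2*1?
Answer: -248677/2 ≈ -1.2434e+5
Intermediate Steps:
o(B, I) = 3 (o(B, I) = 5 - 2 = 3)
j = -45 (j = 5*((2 - 5)*3) = 5*(-3*3) = 5*(-9) = -45)
D(F) = -6*F
Y = -8775/2 (Y = -(-6*15*(-98) - 45)/2 = -(-90*(-98) - 45)/2 = -(8820 - 45)/2 = -1/2*8775 = -8775/2 ≈ -4387.5)
-128726 - Y = -128726 - 1*(-8775/2) = -128726 + 8775/2 = -248677/2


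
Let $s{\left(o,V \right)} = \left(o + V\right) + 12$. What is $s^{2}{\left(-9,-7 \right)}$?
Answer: $16$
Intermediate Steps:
$s{\left(o,V \right)} = 12 + V + o$ ($s{\left(o,V \right)} = \left(V + o\right) + 12 = 12 + V + o$)
$s^{2}{\left(-9,-7 \right)} = \left(12 - 7 - 9\right)^{2} = \left(-4\right)^{2} = 16$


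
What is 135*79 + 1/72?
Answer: 767881/72 ≈ 10665.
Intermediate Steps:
135*79 + 1/72 = 10665 + 1/72 = 767881/72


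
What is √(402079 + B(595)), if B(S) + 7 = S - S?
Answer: 2*√100518 ≈ 634.09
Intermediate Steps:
B(S) = -7 (B(S) = -7 + (S - S) = -7 + 0 = -7)
√(402079 + B(595)) = √(402079 - 7) = √402072 = 2*√100518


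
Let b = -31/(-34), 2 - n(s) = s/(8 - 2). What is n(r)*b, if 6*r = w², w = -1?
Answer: 2201/1224 ≈ 1.7982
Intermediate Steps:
r = ⅙ (r = (⅙)*(-1)² = (⅙)*1 = ⅙ ≈ 0.16667)
n(s) = 2 - s/6 (n(s) = 2 - s/(8 - 2) = 2 - s/6)
b = 31/34 (b = -31*(-1/34) = 31/34 ≈ 0.91177)
n(r)*b = (2 - ⅙*⅙)*(31/34) = (2 - 1/36)*(31/34) = (71/36)*(31/34) = 2201/1224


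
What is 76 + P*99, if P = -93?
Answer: -9131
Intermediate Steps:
76 + P*99 = 76 - 93*99 = 76 - 9207 = -9131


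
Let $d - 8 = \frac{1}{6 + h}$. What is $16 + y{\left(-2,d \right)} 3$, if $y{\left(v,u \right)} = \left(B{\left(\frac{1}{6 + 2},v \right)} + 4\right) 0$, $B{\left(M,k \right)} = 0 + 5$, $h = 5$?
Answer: $16$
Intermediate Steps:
$B{\left(M,k \right)} = 5$
$d = \frac{89}{11}$ ($d = 8 + \frac{1}{6 + 5} = 8 + \frac{1}{11} = \frac{89}{11} \approx 8.0909$)
$y{\left(v,u \right)} = 0$ ($y{\left(v,u \right)} = \left(5 + 4\right) 0 = 9 \cdot 0 = 0$)
$16 + y{\left(-2,d \right)} 3 = 16 + 0 \cdot 3 = 16 + 0 = 16$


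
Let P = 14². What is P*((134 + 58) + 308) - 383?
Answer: 97617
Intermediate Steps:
P = 196
P*((134 + 58) + 308) - 383 = 196*((134 + 58) + 308) - 383 = 196*(192 + 308) - 383 = 196*500 - 383 = 98000 - 383 = 97617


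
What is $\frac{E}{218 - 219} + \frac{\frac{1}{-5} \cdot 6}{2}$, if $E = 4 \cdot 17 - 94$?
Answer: $\frac{127}{5} \approx 25.4$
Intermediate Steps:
$E = -26$ ($E = 68 - 94 = -26$)
$\frac{E}{218 - 219} + \frac{\frac{1}{-5} \cdot 6}{2} = - \frac{26}{218 - 219} + \frac{\frac{1}{-5} \cdot 6}{2} = - \frac{26}{-1} + \left(- \frac{1}{5}\right) 6 \cdot \frac{1}{2} = \left(-26\right) \left(-1\right) - \frac{3}{5} = 26 - \frac{3}{5} = \frac{127}{5}$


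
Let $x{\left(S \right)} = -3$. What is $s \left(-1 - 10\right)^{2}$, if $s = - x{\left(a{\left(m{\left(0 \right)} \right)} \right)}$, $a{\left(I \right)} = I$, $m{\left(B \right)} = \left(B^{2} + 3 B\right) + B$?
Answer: $363$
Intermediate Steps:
$m{\left(B \right)} = B^{2} + 4 B$
$s = 3$ ($s = \left(-1\right) \left(-3\right) = 3$)
$s \left(-1 - 10\right)^{2} = 3 \left(-1 - 10\right)^{2} = 3 \left(-11\right)^{2} = 3 \cdot 121 = 363$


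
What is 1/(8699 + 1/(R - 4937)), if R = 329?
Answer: 4608/40084991 ≈ 0.00011496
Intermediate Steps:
1/(8699 + 1/(R - 4937)) = 1/(8699 + 1/(329 - 4937)) = 1/(8699 + 1/(-4608)) = 1/(8699 - 1/4608) = 1/(40084991/4608) = 4608/40084991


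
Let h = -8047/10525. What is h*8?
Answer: -64376/10525 ≈ -6.1165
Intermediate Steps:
h = -8047/10525 (h = -8047*1/10525 = -8047/10525 ≈ -0.76456)
h*8 = -8047/10525*8 = -64376/10525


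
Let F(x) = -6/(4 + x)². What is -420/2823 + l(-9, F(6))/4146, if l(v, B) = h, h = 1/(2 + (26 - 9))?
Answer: -11027419/74126334 ≈ -0.14877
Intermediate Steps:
h = 1/19 (h = 1/(2 + 17) = 1/19 ≈ 0.052632)
F(x) = -6/(4 + x)²
l(v, B) = 1/19
-420/2823 + l(-9, F(6))/4146 = -420/2823 + (1/19)/4146 = -420*1/2823 + (1/19)*(1/4146) = -140/941 + 1/78774 = -11027419/74126334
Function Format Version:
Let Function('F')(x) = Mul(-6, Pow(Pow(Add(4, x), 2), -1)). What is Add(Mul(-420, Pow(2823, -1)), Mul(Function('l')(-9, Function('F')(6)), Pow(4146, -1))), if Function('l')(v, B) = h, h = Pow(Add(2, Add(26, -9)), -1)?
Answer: Rational(-11027419, 74126334) ≈ -0.14877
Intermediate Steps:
h = Rational(1, 19) (h = Pow(Add(2, 17), -1) = Pow(19, -1) = Rational(1, 19) ≈ 0.052632)
Function('F')(x) = Mul(-6, Pow(Add(4, x), -2))
Function('l')(v, B) = Rational(1, 19)
Add(Mul(-420, Pow(2823, -1)), Mul(Function('l')(-9, Function('F')(6)), Pow(4146, -1))) = Add(Mul(-420, Pow(2823, -1)), Mul(Rational(1, 19), Pow(4146, -1))) = Add(Mul(-420, Rational(1, 2823)), Mul(Rational(1, 19), Rational(1, 4146))) = Add(Rational(-140, 941), Rational(1, 78774)) = Rational(-11027419, 74126334)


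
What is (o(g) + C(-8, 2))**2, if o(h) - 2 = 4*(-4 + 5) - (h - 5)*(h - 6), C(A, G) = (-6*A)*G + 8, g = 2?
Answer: 9604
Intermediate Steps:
C(A, G) = 8 - 6*A*G (C(A, G) = -6*A*G + 8 = 8 - 6*A*G)
o(h) = 6 - (-6 + h)*(-5 + h) (o(h) = 2 + (4*(-4 + 5) - (h - 5)*(h - 6)) = 2 + (4*1 - (-5 + h)*(-6 + h)) = 2 + (4 - (-6 + h)*(-5 + h)) = 6 - (-6 + h)*(-5 + h))
(o(g) + C(-8, 2))**2 = ((-24 - 1*2**2 + 11*2) + (8 - 6*(-8)*2))**2 = ((-24 - 1*4 + 22) + (8 + 96))**2 = ((-24 - 4 + 22) + 104)**2 = (-6 + 104)**2 = 98**2 = 9604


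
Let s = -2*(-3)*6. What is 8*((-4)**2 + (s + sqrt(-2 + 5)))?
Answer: 416 + 8*sqrt(3) ≈ 429.86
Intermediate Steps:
s = 36 (s = 6*6 = 36)
8*((-4)**2 + (s + sqrt(-2 + 5))) = 8*((-4)**2 + (36 + sqrt(-2 + 5))) = 8*(16 + (36 + sqrt(3))) = 8*(52 + sqrt(3)) = 416 + 8*sqrt(3)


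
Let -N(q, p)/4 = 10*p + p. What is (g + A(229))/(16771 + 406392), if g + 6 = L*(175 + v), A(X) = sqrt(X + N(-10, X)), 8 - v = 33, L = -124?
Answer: -18606/423163 + I*sqrt(9847)/423163 ≈ -0.043969 + 0.0002345*I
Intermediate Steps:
N(q, p) = -44*p (N(q, p) = -4*(10*p + p) = -44*p)
v = -25 (v = 8 - 1*33 = 8 - 33 = -25)
A(X) = sqrt(43)*sqrt(-X) (A(X) = sqrt(X - 44*X) = sqrt(-43*X) = sqrt(43)*sqrt(-X))
g = -18606 (g = -6 - 124*(175 - 25) = -6 - 124*150 = -6 - 18600 = -18606)
(g + A(229))/(16771 + 406392) = (-18606 + sqrt(43)*sqrt(-1*229))/(16771 + 406392) = (-18606 + sqrt(43)*sqrt(-229))/423163 = (-18606 + sqrt(43)*(I*sqrt(229)))*(1/423163) = (-18606 + I*sqrt(9847))*(1/423163) = -18606/423163 + I*sqrt(9847)/423163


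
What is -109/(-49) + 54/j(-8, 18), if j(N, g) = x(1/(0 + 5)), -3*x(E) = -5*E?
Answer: 8047/49 ≈ 164.22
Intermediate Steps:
x(E) = 5*E/3 (x(E) = -(-5)*E/3 = 5*E/3)
j(N, g) = ⅓ (j(N, g) = 5/(3*(0 + 5)) = (5/3)/5 = (5/3)*(⅕) = ⅓)
-109/(-49) + 54/j(-8, 18) = -109/(-49) + 54/(⅓) = -109*(-1/49) + 54*3 = 109/49 + 162 = 8047/49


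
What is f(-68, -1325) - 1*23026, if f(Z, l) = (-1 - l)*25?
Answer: 10074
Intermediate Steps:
f(Z, l) = -25 - 25*l
f(-68, -1325) - 1*23026 = (-25 - 25*(-1325)) - 1*23026 = (-25 + 33125) - 23026 = 33100 - 23026 = 10074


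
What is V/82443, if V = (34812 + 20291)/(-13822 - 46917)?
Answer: -55103/5007505377 ≈ -1.1004e-5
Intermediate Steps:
V = -55103/60739 (V = 55103/(-60739) = 55103*(-1/60739) = -55103/60739 ≈ -0.90721)
V/82443 = -55103/60739/82443 = -55103/60739*1/82443 = -55103/5007505377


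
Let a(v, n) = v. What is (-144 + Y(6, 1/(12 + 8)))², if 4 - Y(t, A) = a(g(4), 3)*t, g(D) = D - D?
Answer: 19600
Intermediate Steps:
g(D) = 0
Y(t, A) = 4 (Y(t, A) = 4 - 0*t = 4 - 1*0 = 4 + 0 = 4)
(-144 + Y(6, 1/(12 + 8)))² = (-144 + 4)² = (-140)² = 19600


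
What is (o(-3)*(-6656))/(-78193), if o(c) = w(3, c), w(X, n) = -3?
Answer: -19968/78193 ≈ -0.25537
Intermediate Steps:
o(c) = -3
(o(-3)*(-6656))/(-78193) = -3*(-6656)/(-78193) = 19968*(-1/78193) = -19968/78193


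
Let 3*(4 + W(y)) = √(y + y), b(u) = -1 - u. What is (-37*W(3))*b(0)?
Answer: -148 + 37*√6/3 ≈ -117.79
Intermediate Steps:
W(y) = -4 + √2*√y/3 (W(y) = -4 + √(y + y)/3 = -4 + √(2*y)/3 = -4 + (√2*√y)/3 = -4 + √2*√y/3)
(-37*W(3))*b(0) = (-37*(-4 + √2*√3/3))*(-1 - 1*0) = (-37*(-4 + √6/3))*(-1 + 0) = (148 - 37*√6/3)*(-1) = -148 + 37*√6/3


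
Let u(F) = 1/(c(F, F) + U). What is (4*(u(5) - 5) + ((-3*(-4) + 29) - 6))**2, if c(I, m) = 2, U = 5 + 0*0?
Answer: 11881/49 ≈ 242.47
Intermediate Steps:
U = 5 (U = 5 + 0 = 5)
u(F) = 1/7 (u(F) = 1/(2 + 5) = 1/7)
(4*(u(5) - 5) + ((-3*(-4) + 29) - 6))**2 = (4*(1/7 - 5) + ((-3*(-4) + 29) - 6))**2 = (4*(-34/7) + ((12 + 29) - 6))**2 = (-136/7 + (41 - 6))**2 = (-136/7 + 35)**2 = (109/7)**2 = 11881/49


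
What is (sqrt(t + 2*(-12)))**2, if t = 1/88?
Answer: -2111/88 ≈ -23.989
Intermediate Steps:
t = 1/88 ≈ 0.011364
(sqrt(t + 2*(-12)))**2 = (sqrt(1/88 + 2*(-12)))**2 = (sqrt(1/88 - 24))**2 = (sqrt(-2111/88))**2 = (I*sqrt(46442)/44)**2 = -2111/88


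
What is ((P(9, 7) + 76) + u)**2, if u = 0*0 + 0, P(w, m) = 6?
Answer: 6724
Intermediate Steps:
u = 0 (u = 0 + 0 = 0)
((P(9, 7) + 76) + u)**2 = ((6 + 76) + 0)**2 = (82 + 0)**2 = 82**2 = 6724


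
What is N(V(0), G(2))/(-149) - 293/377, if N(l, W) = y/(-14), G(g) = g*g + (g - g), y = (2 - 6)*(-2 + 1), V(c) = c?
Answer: -304845/393211 ≈ -0.77527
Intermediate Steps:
y = 4 (y = -4*(-1) = 4)
G(g) = g² (G(g) = g² + 0 = g²)
N(l, W) = -2/7 (N(l, W) = 4/(-14) = 4*(-1/14) = -2/7)
N(V(0), G(2))/(-149) - 293/377 = -2/7/(-149) - 293/377 = -2/7*(-1/149) - 293*1/377 = 2/1043 - 293/377 = -304845/393211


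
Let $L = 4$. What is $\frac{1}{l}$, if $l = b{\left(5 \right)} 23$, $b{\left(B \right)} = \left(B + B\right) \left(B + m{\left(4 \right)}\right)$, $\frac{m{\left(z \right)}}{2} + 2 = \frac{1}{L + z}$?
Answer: $\frac{2}{575} \approx 0.0034783$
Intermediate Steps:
$m{\left(z \right)} = -4 + \frac{2}{4 + z}$
$b{\left(B \right)} = 2 B \left(- \frac{15}{4} + B\right)$ ($b{\left(B \right)} = \left(B + B\right) \left(B + \frac{2 \left(-7 - 8\right)}{4 + 4}\right) = 2 B \left(B + \frac{2 \left(-7 - 8\right)}{8}\right) = 2 B \left(B + 2 \cdot \frac{1}{8} \left(-15\right)\right) = 2 B \left(B - \frac{15}{4}\right) = 2 B \left(- \frac{15}{4} + B\right)$)
$l = \frac{575}{2}$ ($l = \frac{1}{2} \cdot 5 \left(-15 + 4 \cdot 5\right) 23 = \frac{1}{2} \cdot 5 \left(-15 + 20\right) 23 = \frac{1}{2} \cdot 5 \cdot 5 \cdot 23 = \frac{25}{2} \cdot 23 = \frac{575}{2} \approx 287.5$)
$\frac{1}{l} = \frac{1}{\frac{575}{2}} = \frac{2}{575}$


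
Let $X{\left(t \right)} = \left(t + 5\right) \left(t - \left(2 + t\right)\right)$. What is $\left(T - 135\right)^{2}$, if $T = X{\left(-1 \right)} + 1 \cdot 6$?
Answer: $18769$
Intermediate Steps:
$X{\left(t \right)} = -10 - 2 t$ ($X{\left(t \right)} = \left(5 + t\right) \left(-2\right) = -10 - 2 t$)
$T = -2$ ($T = \left(-10 - -2\right) + 1 \cdot 6 = \left(-10 + 2\right) + 6 = -8 + 6 = -2$)
$\left(T - 135\right)^{2} = \left(-2 - 135\right)^{2} = \left(-137\right)^{2} = 18769$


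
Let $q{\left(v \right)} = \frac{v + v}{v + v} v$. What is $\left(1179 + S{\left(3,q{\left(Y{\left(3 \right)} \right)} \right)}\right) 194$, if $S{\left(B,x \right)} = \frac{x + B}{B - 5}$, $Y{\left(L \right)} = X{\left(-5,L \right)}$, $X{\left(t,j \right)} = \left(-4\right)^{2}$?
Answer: $226883$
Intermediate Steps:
$X{\left(t,j \right)} = 16$
$Y{\left(L \right)} = 16$
$q{\left(v \right)} = v$ ($q{\left(v \right)} = \frac{2 v}{2 v} v = 2 v \frac{1}{2 v} v = 1 v = v$)
$S{\left(B,x \right)} = \frac{B + x}{-5 + B}$
$\left(1179 + S{\left(3,q{\left(Y{\left(3 \right)} \right)} \right)}\right) 194 = \left(1179 + \frac{3 + 16}{-5 + 3}\right) 194 = \left(1179 + \frac{1}{-2} \cdot 19\right) 194 = \left(1179 - \frac{19}{2}\right) 194 = \frac{2339}{2} \cdot 194 = 226883$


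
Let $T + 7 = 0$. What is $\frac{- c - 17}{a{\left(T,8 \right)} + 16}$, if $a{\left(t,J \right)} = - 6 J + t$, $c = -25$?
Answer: $- \frac{8}{39} \approx -0.20513$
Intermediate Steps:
$T = -7$ ($T = -7 + 0 = -7$)
$a{\left(t,J \right)} = t - 6 J$
$\frac{- c - 17}{a{\left(T,8 \right)} + 16} = \frac{\left(-1\right) \left(-25\right) - 17}{\left(-7 - 48\right) + 16} = \frac{25 - 17}{\left(-7 - 48\right) + 16} = \frac{8}{-55 + 16} = \frac{8}{-39} = 8 \left(- \frac{1}{39}\right) = - \frac{8}{39}$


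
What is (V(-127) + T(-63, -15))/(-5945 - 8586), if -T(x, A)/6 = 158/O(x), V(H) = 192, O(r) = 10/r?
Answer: -2802/6605 ≈ -0.42422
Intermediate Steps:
T(x, A) = -474*x/5 (T(x, A) = -948/(10/x) = -948*x/10 = -474*x/5)
(V(-127) + T(-63, -15))/(-5945 - 8586) = (192 - 474/5*(-63))/(-5945 - 8586) = (192 + 29862/5)/(-14531) = (30822/5)*(-1/14531) = -2802/6605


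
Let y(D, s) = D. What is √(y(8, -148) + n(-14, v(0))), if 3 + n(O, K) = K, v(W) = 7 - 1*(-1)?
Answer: √13 ≈ 3.6056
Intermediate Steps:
v(W) = 8 (v(W) = 7 + 1 = 8)
n(O, K) = -3 + K
√(y(8, -148) + n(-14, v(0))) = √(8 + (-3 + 8)) = √(8 + 5) = √13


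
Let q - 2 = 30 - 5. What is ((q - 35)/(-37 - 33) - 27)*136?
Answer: -127976/35 ≈ -3656.5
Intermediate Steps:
q = 27 (q = 2 + (30 - 5) = 2 + 25 = 27)
((q - 35)/(-37 - 33) - 27)*136 = ((27 - 35)/(-37 - 33) - 27)*136 = (-8/(-70) - 27)*136 = (-8*(-1/70) - 27)*136 = (4/35 - 27)*136 = -941/35*136 = -127976/35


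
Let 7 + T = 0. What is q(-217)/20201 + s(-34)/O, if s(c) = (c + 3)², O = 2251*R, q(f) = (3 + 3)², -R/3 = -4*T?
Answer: -12606137/3819685884 ≈ -0.0033003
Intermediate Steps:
T = -7 (T = -7 + 0 = -7)
R = -84 (R = -(-12)*(-7) = -3*28 = -84)
q(f) = 36 (q(f) = 6² = 36)
O = -189084 (O = 2251*(-84) = -189084)
s(c) = (3 + c)²
q(-217)/20201 + s(-34)/O = 36/20201 + (3 - 34)²/(-189084) = 36*(1/20201) + (-31)²*(-1/189084) = 36/20201 + 961*(-1/189084) = 36/20201 - 961/189084 = -12606137/3819685884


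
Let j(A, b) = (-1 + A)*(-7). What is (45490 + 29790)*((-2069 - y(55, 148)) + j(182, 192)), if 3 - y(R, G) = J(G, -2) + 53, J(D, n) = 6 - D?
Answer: -258059840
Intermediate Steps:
j(A, b) = 7 - 7*A
y(R, G) = -56 + G (y(R, G) = 3 - ((6 - G) + 53) = 3 - (59 - G) = 3 + (-59 + G) = -56 + G)
(45490 + 29790)*((-2069 - y(55, 148)) + j(182, 192)) = (45490 + 29790)*((-2069 - (-56 + 148)) + (7 - 7*182)) = 75280*((-2069 - 1*92) + (7 - 1274)) = 75280*((-2069 - 92) - 1267) = 75280*(-2161 - 1267) = 75280*(-3428) = -258059840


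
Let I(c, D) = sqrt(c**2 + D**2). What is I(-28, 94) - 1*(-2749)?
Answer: 2749 + 2*sqrt(2405) ≈ 2847.1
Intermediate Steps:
I(c, D) = sqrt(D**2 + c**2)
I(-28, 94) - 1*(-2749) = sqrt(94**2 + (-28)**2) - 1*(-2749) = sqrt(8836 + 784) + 2749 = sqrt(9620) + 2749 = 2*sqrt(2405) + 2749 = 2749 + 2*sqrt(2405)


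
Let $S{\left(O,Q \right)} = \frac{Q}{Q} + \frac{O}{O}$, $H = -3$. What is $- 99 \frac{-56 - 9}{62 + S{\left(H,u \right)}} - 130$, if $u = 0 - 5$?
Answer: $- \frac{1885}{64} \approx -29.453$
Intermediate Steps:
$u = -5$
$S{\left(O,Q \right)} = 2$ ($S{\left(O,Q \right)} = 1 + 1 = 2$)
$- 99 \frac{-56 - 9}{62 + S{\left(H,u \right)}} - 130 = - 99 \frac{-56 - 9}{62 + 2} - 130 = - 99 \left(- \frac{65}{64}\right) - 130 = - 99 \left(\left(-65\right) \frac{1}{64}\right) - 130 = \left(-99\right) \left(- \frac{65}{64}\right) - 130 = \frac{6435}{64} - 130 = - \frac{1885}{64}$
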